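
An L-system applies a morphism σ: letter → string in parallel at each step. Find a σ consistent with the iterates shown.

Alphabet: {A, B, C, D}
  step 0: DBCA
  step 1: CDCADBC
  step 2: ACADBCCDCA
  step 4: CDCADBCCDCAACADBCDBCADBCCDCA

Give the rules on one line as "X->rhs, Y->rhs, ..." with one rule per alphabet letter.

A->DBC, B->DC, C->A, D->C

  step 1 ⇒ step 2: CDCADBC ⇒ A·C·A·DBC·C·DC·A
    A ↦ DBC
    B ↦ DC
    C ↦ A
    D ↦ C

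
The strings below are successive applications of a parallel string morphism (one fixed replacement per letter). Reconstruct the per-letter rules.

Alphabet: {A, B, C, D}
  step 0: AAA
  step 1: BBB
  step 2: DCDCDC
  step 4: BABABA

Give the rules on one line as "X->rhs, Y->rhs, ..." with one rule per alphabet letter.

A->B, B->DC, C->D, D->A

  step 1 ⇒ step 2: BBB ⇒ DC·DC·DC
    B ↦ DC
  step 0 ⇒ step 1: AAA ⇒ B·B·B
    A ↦ B
    C ↦ D  (constrained at step 2)
    D ↦ A  (constrained at step 2)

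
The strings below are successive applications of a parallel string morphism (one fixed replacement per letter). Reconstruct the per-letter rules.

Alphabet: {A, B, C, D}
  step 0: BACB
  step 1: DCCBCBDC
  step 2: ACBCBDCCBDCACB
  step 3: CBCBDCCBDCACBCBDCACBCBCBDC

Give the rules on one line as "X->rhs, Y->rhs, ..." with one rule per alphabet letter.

  step 2 ⇒ step 3: ACBCBDCCBDCACB ⇒ CB·CB·DC·CB·DC·A·CB·CB·DC·A·CB·CB·CB·DC
    A ↦ CB
    B ↦ DC
    C ↦ CB
    D ↦ A

A->CB, B->DC, C->CB, D->A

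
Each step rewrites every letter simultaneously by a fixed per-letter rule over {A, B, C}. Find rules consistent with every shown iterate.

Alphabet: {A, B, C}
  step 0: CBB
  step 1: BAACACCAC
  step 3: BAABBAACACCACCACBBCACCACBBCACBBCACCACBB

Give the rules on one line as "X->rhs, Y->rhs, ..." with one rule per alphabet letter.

  step 0 ⇒ step 1: CBB ⇒ BAA·CAC·CAC
    B ↦ CAC
    C ↦ BAA
    A ↦ B  (constrained at step 1)

A->B, B->CAC, C->BAA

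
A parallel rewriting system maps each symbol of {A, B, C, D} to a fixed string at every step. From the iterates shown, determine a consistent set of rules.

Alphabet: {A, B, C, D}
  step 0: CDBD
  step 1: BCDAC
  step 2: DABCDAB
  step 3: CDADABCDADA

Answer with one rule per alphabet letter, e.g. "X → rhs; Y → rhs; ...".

A->DA, B->DA, C->B, D->C

  step 2 ⇒ step 3: DABCDAB ⇒ C·DA·DA·B·C·DA·DA
    A ↦ DA
    B ↦ DA
    C ↦ B
    D ↦ C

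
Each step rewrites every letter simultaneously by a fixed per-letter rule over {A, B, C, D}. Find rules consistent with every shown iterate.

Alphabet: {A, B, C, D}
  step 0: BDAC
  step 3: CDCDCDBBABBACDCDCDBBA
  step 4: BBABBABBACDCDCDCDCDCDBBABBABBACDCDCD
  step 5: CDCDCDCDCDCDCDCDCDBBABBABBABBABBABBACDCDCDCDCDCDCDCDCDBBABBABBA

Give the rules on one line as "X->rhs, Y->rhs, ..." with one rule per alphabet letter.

A->CD, B->CD, C->B, D->BA

  step 4 ⇒ step 5: BBABBABBACDCDCDCDCDCDBBABBABBACDCDCD ⇒ CD·CD·CD·CD·CD·CD·CD·CD·CD·B·BA·B·BA·B·BA·B·BA·B·BA·B·BA·CD·CD·CD·CD·CD·CD·CD·CD·CD·B·BA·B·BA·B·BA
    A ↦ CD
    B ↦ CD
    C ↦ B
    D ↦ BA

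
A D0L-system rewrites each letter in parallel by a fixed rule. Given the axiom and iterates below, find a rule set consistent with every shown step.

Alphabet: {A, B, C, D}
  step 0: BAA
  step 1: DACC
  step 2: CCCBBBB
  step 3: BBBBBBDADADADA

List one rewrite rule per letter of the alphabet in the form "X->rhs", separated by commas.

  step 2 ⇒ step 3: CCCBBBB ⇒ BB·BB·BB·DA·DA·DA·DA
    B ↦ DA
    C ↦ BB
  step 0 ⇒ step 1: BAA ⇒ DA·C·C
    A ↦ C
  step 1 ⇒ step 2: DACC ⇒ CC·C·BB·BB
    D ↦ CC

A->C, B->DA, C->BB, D->CC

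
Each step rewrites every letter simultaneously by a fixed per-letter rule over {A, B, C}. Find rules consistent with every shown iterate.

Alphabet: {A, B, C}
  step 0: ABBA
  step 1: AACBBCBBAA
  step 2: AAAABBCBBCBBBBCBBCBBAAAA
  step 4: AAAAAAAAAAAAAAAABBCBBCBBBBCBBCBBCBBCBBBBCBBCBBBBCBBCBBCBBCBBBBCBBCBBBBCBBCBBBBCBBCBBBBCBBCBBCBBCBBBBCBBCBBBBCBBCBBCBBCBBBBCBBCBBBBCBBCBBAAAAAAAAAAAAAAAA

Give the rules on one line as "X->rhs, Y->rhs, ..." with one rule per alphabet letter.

  step 1 ⇒ step 2: AACBBCBBAA ⇒ AA·AA·BB·CBB·CBB·BB·CBB·CBB·AA·AA
    A ↦ AA
    B ↦ CBB
    C ↦ BB

A->AA, B->CBB, C->BB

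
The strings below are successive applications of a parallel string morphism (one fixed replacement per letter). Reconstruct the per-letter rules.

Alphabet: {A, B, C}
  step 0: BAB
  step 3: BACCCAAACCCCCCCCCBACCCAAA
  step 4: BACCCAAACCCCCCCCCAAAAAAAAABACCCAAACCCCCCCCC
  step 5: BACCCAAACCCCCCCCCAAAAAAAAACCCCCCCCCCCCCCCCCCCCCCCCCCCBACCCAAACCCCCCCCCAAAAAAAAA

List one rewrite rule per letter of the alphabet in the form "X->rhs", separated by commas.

A->CCC, B->BA, C->A

  step 4 ⇒ step 5: BACCCAAACCCCCCCCCAAAAAAAAABACCCAAACCCCCCCCC ⇒ BA·CCC·A·A·A·CCC·CCC·CCC·A·A·A·A·A·A·A·A·A·CCC·CCC·CCC·CCC·CCC·CCC·CCC·CCC·CCC·BA·CCC·A·A·A·CCC·CCC·CCC·A·A·A·A·A·A·A·A·A
    A ↦ CCC
    B ↦ BA
    C ↦ A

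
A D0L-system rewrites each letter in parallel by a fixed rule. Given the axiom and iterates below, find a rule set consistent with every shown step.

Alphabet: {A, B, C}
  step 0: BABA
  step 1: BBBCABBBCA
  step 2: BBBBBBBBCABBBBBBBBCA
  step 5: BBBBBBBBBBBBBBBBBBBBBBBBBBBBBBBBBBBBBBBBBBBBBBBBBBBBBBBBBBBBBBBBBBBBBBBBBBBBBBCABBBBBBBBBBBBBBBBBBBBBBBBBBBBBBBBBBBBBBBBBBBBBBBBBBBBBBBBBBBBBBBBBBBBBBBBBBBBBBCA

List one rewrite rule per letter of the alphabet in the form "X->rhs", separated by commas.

  step 1 ⇒ step 2: BBBCABBBCA ⇒ BB·BB·BB·B·BCA·BB·BB·BB·B·BCA
    A ↦ BCA
    B ↦ BB
    C ↦ B

A->BCA, B->BB, C->B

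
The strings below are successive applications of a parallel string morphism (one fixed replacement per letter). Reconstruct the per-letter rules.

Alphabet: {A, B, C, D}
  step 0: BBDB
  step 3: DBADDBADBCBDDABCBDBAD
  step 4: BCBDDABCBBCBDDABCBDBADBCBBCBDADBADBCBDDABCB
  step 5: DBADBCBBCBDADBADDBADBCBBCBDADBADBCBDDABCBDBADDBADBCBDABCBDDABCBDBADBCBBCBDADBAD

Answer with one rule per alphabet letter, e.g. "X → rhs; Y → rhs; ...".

  step 4 ⇒ step 5: BCBDDABCBBCBDDABCBDBADBCBBCBDADBADBCBDDABCB ⇒ D·BA·D·BCB·BCB·DA·D·BA·D·D·BA·D·BCB·BCB·DA·D·BA·D·BCB·D·DA·BCB·D·BA·D·D·BA·D·BCB·DA·BCB·D·DA·BCB·D·BA·D·BCB·BCB·DA·D·BA·D
    A ↦ DA
    B ↦ D
    C ↦ BA
    D ↦ BCB

A->DA, B->D, C->BA, D->BCB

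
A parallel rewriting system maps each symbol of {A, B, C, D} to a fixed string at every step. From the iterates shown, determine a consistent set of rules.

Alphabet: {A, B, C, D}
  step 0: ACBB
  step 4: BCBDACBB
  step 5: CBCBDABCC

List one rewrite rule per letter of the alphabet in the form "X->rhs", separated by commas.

A->DA, B->C, C->B, D->B

  step 4 ⇒ step 5: BCBDACBB ⇒ C·B·C·B·DA·B·C·C
    A ↦ DA
    B ↦ C
    C ↦ B
    D ↦ B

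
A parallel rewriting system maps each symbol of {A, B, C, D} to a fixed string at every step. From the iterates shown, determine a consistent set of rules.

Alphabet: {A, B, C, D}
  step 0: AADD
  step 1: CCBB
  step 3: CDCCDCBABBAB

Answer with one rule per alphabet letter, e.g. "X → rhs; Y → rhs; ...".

  step 0 ⇒ step 1: AADD ⇒ C·C·B·B
    A ↦ C
    D ↦ B
    B ↦ DC  (constrained at step 1)
    C ↦ AB  (constrained at step 1)

A->C, B->DC, C->AB, D->B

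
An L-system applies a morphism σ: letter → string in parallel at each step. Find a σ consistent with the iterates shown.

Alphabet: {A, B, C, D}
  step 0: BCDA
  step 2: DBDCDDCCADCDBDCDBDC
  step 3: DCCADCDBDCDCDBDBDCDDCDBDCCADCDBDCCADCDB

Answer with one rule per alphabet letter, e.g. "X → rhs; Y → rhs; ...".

A->DCD, B->CA, C->DB, D->DC

  step 2 ⇒ step 3: DBDCDDCCADCDBDCDBDC ⇒ DC·CA·DC·DB·DC·DC·DB·DB·DCD·DC·DB·DC·CA·DC·DB·DC·CA·DC·DB
    A ↦ DCD
    B ↦ CA
    C ↦ DB
    D ↦ DC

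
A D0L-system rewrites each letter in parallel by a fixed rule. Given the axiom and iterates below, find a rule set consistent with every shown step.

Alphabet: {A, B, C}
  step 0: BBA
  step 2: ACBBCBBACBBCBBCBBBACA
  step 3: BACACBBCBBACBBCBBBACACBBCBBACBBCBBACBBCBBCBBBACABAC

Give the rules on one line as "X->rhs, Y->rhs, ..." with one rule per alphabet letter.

A->BAC, B->CBB, C->A

  step 2 ⇒ step 3: ACBBCBBACBBCBBCBBBACA ⇒ BAC·A·CBB·CBB·A·CBB·CBB·BAC·A·CBB·CBB·A·CBB·CBB·A·CBB·CBB·CBB·BAC·A·BAC
    A ↦ BAC
    B ↦ CBB
    C ↦ A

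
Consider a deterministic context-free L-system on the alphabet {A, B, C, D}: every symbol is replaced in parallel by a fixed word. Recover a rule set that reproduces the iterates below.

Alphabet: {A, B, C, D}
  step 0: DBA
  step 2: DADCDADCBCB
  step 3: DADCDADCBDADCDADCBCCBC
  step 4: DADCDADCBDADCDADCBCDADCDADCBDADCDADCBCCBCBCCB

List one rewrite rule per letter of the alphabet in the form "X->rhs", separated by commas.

  step 3 ⇒ step 4: DADCDADCBDADCDADCBCCBC ⇒ DAD·C·DAD·CB·DAD·C·DAD·CB·C·DAD·C·DAD·CB·DAD·C·DAD·CB·C·CB·CB·C·CB
    A ↦ C
    B ↦ C
    C ↦ CB
    D ↦ DAD

A->C, B->C, C->CB, D->DAD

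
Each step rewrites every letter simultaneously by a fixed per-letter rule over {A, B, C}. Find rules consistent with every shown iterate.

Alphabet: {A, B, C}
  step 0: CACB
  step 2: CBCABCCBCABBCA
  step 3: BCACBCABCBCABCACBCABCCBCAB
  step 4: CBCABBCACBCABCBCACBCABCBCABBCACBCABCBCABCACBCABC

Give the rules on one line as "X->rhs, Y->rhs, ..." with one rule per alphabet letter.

A->B, B->C, C->BCA

  step 3 ⇒ step 4: BCACBCABCBCABCACBCABCCBCAB ⇒ C·BCA·B·BCA·C·BCA·B·C·BCA·C·BCA·B·C·BCA·B·BCA·C·BCA·B·C·BCA·BCA·C·BCA·B·C
    A ↦ B
    B ↦ C
    C ↦ BCA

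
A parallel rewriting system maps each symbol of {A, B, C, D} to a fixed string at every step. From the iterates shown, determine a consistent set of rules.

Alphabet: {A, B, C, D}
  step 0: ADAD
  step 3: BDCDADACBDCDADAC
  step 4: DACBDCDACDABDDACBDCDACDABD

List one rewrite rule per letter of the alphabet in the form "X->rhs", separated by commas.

A->DA, B->DA, C->BD, D->C

  step 3 ⇒ step 4: BDCDADACBDCDADAC ⇒ DA·C·BD·C·DA·C·DA·BD·DA·C·BD·C·DA·C·DA·BD
    A ↦ DA
    B ↦ DA
    C ↦ BD
    D ↦ C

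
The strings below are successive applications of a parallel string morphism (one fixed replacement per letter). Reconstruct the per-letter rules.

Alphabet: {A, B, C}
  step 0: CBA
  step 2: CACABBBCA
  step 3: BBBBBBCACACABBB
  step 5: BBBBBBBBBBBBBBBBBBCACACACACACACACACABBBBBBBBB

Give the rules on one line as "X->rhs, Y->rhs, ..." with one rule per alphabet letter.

A->B, B->CA, C->BB

  step 2 ⇒ step 3: CACABBBCA ⇒ BB·B·BB·B·CA·CA·CA·BB·B
    A ↦ B
    B ↦ CA
    C ↦ BB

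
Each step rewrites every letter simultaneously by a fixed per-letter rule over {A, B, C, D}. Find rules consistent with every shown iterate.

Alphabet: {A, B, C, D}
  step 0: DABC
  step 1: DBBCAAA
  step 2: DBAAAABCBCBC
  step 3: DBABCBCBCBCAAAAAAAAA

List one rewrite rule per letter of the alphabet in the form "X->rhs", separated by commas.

A->BC, B->A, C->AA, D->DB

  step 2 ⇒ step 3: DBAAAABCBCBC ⇒ DB·A·BC·BC·BC·BC·A·AA·A·AA·A·AA
    A ↦ BC
    B ↦ A
    C ↦ AA
    D ↦ DB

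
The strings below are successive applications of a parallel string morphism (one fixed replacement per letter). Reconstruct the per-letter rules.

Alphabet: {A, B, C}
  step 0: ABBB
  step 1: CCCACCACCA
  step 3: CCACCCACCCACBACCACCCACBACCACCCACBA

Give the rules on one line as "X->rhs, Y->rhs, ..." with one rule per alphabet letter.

  step 0 ⇒ step 1: ABBB ⇒ C·CCA·CCA·CCA
    A ↦ C
    B ↦ CCA
    C ↦ BA  (constrained at step 1)

A->C, B->CCA, C->BA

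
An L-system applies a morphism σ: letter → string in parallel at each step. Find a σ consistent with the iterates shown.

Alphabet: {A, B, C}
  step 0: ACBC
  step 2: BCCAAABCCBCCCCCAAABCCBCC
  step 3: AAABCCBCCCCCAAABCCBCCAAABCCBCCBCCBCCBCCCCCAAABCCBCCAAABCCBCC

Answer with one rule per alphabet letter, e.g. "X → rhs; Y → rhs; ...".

  step 2 ⇒ step 3: BCCAAABCCBCCCCCAAABCCBCC ⇒ AAA·BCC·BCC·C·C·C·AAA·BCC·BCC·AAA·BCC·BCC·BCC·BCC·BCC·C·C·C·AAA·BCC·BCC·AAA·BCC·BCC
    A ↦ C
    B ↦ AAA
    C ↦ BCC

A->C, B->AAA, C->BCC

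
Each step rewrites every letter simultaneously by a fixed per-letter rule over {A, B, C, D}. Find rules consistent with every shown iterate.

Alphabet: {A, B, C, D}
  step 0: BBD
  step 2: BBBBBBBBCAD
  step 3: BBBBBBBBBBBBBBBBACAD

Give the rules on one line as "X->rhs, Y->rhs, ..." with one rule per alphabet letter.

  step 2 ⇒ step 3: BBBBBBBBCAD ⇒ BB·BB·BB·BB·BB·BB·BB·BB·A·C·AD
    A ↦ C
    B ↦ BB
    C ↦ A
    D ↦ AD

A->C, B->BB, C->A, D->AD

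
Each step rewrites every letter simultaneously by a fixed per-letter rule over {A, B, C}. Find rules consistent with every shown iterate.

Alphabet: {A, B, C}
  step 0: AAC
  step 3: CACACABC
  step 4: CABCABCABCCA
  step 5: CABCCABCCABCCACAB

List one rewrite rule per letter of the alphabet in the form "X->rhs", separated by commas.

A->B, B->C, C->CA

  step 4 ⇒ step 5: CABCABCABCCA ⇒ CA·B·C·CA·B·C·CA·B·C·CA·CA·B
    A ↦ B
    B ↦ C
    C ↦ CA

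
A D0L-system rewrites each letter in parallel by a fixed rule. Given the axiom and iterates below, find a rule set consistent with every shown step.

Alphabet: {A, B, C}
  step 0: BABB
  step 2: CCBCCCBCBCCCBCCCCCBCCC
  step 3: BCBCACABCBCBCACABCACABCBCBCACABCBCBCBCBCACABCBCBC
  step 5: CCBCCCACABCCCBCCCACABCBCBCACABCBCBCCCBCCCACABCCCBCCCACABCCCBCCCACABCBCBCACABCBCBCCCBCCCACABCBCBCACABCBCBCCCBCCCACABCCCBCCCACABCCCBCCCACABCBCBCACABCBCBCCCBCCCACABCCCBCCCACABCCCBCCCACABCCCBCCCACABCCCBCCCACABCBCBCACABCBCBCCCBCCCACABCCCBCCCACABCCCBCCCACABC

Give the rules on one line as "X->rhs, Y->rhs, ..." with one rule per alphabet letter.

A->CC, B->ACA, C->BC

  step 2 ⇒ step 3: CCBCCCBCBCCCBCCCCCBCCC ⇒ BC·BC·ACA·BC·BC·BC·ACA·BC·ACA·BC·BC·BC·ACA·BC·BC·BC·BC·BC·ACA·BC·BC·BC
    B ↦ ACA
    C ↦ BC
    A ↦ CC  (constrained at step 0)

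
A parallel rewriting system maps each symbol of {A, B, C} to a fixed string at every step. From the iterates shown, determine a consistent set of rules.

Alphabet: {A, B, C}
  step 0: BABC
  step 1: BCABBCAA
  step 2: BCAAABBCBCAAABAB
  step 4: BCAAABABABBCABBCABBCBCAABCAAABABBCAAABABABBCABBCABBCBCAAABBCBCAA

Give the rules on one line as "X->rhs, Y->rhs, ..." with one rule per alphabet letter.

A->AB, B->BC, C->AA

  step 1 ⇒ step 2: BCABBCAA ⇒ BC·AA·AB·BC·BC·AA·AB·AB
    A ↦ AB
    B ↦ BC
    C ↦ AA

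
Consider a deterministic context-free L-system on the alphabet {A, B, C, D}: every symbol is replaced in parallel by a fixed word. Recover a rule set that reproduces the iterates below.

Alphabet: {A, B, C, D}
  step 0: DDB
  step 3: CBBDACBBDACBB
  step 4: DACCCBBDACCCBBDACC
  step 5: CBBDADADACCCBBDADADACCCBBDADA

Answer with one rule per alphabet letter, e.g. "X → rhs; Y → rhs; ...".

  step 4 ⇒ step 5: DACCCBBDACCCBBDACC ⇒ CB·B·DA·DA·DA·C·C·CB·B·DA·DA·DA·C·C·CB·B·DA·DA
    A ↦ B
    B ↦ C
    C ↦ DA
    D ↦ CB

A->B, B->C, C->DA, D->CB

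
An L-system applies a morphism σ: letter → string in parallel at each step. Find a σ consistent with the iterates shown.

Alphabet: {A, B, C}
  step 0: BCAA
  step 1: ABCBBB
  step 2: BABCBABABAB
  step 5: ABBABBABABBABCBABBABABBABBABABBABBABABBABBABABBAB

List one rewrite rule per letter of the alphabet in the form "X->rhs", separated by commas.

  step 1 ⇒ step 2: ABCBBB ⇒ B·AB·CB·AB·AB·AB
    A ↦ B
    B ↦ AB
    C ↦ CB

A->B, B->AB, C->CB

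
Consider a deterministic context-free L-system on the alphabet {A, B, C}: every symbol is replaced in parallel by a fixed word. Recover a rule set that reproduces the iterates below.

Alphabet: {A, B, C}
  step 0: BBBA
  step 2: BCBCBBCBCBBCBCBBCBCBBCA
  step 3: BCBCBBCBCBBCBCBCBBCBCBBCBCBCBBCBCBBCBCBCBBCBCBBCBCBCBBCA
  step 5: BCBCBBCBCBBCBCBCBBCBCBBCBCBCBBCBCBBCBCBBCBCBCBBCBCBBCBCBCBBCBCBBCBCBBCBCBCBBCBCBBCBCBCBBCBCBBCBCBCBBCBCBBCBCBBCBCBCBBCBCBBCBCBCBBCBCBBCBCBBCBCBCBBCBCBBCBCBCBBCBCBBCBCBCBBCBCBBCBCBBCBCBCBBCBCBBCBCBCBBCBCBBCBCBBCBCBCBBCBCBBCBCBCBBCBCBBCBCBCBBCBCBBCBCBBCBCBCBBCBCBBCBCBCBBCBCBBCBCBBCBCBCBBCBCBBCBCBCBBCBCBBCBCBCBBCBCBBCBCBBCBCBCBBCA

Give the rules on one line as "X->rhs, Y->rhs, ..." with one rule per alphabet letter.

  step 2 ⇒ step 3: BCBCBBCBCBBCBCBBCBCBBCA ⇒ BC·BCB·BC·BCB·BC·BC·BCB·BC·BCB·BC·BC·BCB·BC·BCB·BC·BC·BCB·BC·BCB·BC·BC·BCB·BCA
    A ↦ BCA
    B ↦ BC
    C ↦ BCB

A->BCA, B->BC, C->BCB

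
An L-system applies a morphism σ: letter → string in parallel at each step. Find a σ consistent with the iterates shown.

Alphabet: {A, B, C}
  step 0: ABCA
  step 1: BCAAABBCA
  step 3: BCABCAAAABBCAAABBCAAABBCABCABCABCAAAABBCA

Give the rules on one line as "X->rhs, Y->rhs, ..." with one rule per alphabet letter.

A->BCA, B->A, C->AB

  step 0 ⇒ step 1: ABCA ⇒ BCA·A·AB·BCA
    A ↦ BCA
    B ↦ A
    C ↦ AB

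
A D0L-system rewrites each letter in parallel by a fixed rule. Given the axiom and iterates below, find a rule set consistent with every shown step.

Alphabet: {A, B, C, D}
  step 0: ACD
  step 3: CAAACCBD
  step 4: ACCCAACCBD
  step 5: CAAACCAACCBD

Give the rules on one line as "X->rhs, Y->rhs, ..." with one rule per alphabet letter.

A->C, B->CC, C->A, D->BD

  step 4 ⇒ step 5: ACCCAACCBD ⇒ C·A·A·A·C·C·A·A·CC·BD
    A ↦ C
    B ↦ CC
    C ↦ A
    D ↦ BD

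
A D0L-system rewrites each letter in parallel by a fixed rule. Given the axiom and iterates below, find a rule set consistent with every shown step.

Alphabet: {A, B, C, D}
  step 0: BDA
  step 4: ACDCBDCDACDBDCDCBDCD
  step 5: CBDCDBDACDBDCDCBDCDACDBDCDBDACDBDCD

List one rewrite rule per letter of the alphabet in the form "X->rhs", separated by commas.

  step 4 ⇒ step 5: ACDCBDCDACDBDCDCBDCD ⇒ C·BD·CD·BD·A·CD·BD·CD·C·BD·CD·A·CD·BD·CD·BD·A·CD·BD·CD
    A ↦ C
    B ↦ A
    C ↦ BD
    D ↦ CD

A->C, B->A, C->BD, D->CD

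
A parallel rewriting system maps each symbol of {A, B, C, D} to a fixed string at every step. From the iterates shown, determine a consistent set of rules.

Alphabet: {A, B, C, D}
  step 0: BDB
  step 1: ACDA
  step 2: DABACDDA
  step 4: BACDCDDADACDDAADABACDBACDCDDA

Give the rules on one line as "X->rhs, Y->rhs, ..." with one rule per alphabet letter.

A->DA, B->A, C->BA, D->CD

  step 1 ⇒ step 2: ACDA ⇒ DA·BA·CD·DA
    A ↦ DA
    C ↦ BA
    D ↦ CD
  step 0 ⇒ step 1: BDB ⇒ A·CD·A
    B ↦ A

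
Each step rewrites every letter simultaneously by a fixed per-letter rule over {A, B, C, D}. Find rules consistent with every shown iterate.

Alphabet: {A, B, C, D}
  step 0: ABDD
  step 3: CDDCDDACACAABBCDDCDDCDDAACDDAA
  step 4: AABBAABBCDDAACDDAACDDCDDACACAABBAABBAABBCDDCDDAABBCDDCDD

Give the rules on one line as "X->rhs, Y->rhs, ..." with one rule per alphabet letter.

  step 3 ⇒ step 4: CDDCDDACACAABBCDDCDDCDDAACDDAA ⇒ AA·B·B·AA·B·B·CDD·AA·CDD·AA·CDD·CDD·AC·AC·AA·B·B·AA·B·B·AA·B·B·CDD·CDD·AA·B·B·CDD·CDD
    A ↦ CDD
    B ↦ AC
    C ↦ AA
    D ↦ B

A->CDD, B->AC, C->AA, D->B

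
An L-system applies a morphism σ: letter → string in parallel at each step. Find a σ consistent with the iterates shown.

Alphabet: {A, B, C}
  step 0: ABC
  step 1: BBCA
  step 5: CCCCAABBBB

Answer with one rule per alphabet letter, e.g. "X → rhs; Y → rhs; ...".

A->BB, B->C, C->A

  step 0 ⇒ step 1: ABC ⇒ BB·C·A
    A ↦ BB
    B ↦ C
    C ↦ A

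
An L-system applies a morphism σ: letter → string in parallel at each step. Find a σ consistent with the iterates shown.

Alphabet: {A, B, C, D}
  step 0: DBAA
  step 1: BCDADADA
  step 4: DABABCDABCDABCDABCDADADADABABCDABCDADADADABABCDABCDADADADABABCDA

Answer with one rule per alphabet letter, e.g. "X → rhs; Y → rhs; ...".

  step 0 ⇒ step 1: DBAA ⇒ BC·DA·DA·DA
    A ↦ DA
    B ↦ DA
    D ↦ BC
    C ↦ BA  (constrained at step 1)

A->DA, B->DA, C->BA, D->BC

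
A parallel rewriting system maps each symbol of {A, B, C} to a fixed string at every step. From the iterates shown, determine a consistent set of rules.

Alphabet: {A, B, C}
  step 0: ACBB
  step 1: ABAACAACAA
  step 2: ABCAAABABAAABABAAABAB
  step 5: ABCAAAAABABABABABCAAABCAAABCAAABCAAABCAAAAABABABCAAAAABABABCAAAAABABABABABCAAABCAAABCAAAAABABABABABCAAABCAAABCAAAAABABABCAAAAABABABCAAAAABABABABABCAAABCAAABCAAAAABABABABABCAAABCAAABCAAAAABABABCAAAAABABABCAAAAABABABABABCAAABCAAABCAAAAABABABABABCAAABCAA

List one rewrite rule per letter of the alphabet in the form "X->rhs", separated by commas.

  step 1 ⇒ step 2: ABAACAACAA ⇒ AB·CAA·AB·AB·AA·AB·AB·AA·AB·AB
    A ↦ AB
    B ↦ CAA
    C ↦ AA

A->AB, B->CAA, C->AA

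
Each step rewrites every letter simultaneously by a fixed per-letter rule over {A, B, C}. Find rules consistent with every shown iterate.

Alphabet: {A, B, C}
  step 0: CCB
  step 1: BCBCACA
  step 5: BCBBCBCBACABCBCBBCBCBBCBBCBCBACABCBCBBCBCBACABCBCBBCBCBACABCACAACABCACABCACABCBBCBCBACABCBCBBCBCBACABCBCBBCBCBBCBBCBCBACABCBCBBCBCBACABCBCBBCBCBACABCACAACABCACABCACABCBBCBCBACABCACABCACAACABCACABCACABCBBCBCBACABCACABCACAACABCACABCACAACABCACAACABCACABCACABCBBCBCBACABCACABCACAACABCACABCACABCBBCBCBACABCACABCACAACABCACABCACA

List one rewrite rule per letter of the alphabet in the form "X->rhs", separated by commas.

A->BCB, B->ACA, C->BC

  step 0 ⇒ step 1: CCB ⇒ BC·BC·ACA
    B ↦ ACA
    C ↦ BC
    A ↦ BCB  (constrained at step 1)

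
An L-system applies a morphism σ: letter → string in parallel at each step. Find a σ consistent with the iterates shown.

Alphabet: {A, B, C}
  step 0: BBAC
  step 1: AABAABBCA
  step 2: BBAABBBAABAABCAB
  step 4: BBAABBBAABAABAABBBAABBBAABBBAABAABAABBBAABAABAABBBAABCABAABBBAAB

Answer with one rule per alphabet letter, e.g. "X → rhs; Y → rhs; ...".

  step 1 ⇒ step 2: AABAABBCA ⇒ B·B·AAB·B·B·AAB·AAB·CA·B
    A ↦ B
    B ↦ AAB
    C ↦ CA

A->B, B->AAB, C->CA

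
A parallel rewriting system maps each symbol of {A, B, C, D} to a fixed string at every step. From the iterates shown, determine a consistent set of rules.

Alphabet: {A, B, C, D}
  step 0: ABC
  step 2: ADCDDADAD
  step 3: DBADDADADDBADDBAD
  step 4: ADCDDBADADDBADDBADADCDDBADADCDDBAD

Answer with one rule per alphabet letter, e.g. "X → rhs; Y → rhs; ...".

A->DB, B->CD, C->D, D->AD

  step 3 ⇒ step 4: DBADDADADDBADDBAD ⇒ AD·CD·DB·AD·AD·DB·AD·DB·AD·AD·CD·DB·AD·AD·CD·DB·AD
    A ↦ DB
    B ↦ CD
    D ↦ AD
  step 2 ⇒ step 3: ADCDDADAD ⇒ DB·AD·D·AD·AD·DB·AD·DB·AD
    C ↦ D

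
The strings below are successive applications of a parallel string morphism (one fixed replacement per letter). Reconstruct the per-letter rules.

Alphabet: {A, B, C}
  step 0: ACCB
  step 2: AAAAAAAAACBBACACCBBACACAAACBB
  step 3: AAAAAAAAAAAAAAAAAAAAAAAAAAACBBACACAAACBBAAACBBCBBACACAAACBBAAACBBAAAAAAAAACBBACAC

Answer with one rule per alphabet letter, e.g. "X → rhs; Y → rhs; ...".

A->AAA, B->AC, C->CBB

  step 2 ⇒ step 3: AAAAAAAAACBBACACCBBACACAAACBB ⇒ AAA·AAA·AAA·AAA·AAA·AAA·AAA·AAA·AAA·CBB·AC·AC·AAA·CBB·AAA·CBB·CBB·AC·AC·AAA·CBB·AAA·CBB·AAA·AAA·AAA·CBB·AC·AC
    A ↦ AAA
    B ↦ AC
    C ↦ CBB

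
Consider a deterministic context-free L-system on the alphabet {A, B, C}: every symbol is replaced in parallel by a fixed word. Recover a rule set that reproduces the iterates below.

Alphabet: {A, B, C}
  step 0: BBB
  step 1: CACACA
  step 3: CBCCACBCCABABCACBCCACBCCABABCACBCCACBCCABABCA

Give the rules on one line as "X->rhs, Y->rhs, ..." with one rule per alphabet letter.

  step 0 ⇒ step 1: BBB ⇒ CA·CA·CA
    B ↦ CA
    A ↦ BAB  (constrained at step 1)
    C ↦ CBC  (constrained at step 1)

A->BAB, B->CA, C->CBC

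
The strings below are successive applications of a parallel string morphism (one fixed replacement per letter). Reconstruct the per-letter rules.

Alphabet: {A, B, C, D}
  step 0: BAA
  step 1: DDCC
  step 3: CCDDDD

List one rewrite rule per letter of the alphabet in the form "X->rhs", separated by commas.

  step 0 ⇒ step 1: BAA ⇒ DD·C·C
    A ↦ C
    B ↦ DD
    C ↦ B  (constrained at step 1)
    D ↦ A  (constrained at step 1)

A->C, B->DD, C->B, D->A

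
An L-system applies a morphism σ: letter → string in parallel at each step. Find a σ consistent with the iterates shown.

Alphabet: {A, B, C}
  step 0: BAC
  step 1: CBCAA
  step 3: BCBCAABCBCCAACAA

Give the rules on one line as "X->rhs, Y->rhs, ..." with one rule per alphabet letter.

  step 0 ⇒ step 1: BAC ⇒ C·BC·AA
    A ↦ BC
    B ↦ C
    C ↦ AA

A->BC, B->C, C->AA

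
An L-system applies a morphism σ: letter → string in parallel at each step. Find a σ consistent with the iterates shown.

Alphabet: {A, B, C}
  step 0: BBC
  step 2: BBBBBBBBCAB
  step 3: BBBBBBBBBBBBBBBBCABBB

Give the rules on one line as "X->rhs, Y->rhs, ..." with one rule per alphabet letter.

A->B, B->BB, C->CA

  step 2 ⇒ step 3: BBBBBBBBCAB ⇒ BB·BB·BB·BB·BB·BB·BB·BB·CA·B·BB
    A ↦ B
    B ↦ BB
    C ↦ CA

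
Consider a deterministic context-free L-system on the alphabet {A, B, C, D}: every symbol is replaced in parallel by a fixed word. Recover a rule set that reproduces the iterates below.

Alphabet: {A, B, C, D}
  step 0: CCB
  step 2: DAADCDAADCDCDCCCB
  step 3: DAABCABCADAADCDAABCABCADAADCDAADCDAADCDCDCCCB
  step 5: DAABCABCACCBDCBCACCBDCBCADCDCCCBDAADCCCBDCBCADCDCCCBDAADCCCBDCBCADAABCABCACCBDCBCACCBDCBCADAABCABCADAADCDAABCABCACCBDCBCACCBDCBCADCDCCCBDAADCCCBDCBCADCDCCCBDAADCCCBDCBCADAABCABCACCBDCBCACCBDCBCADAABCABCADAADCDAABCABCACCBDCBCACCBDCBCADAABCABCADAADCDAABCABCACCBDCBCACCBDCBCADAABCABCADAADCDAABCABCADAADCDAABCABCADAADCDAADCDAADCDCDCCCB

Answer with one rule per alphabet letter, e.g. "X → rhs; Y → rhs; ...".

  step 2 ⇒ step 3: DAADCDAADCDCDCCCB ⇒ DAA·BCA·BCA·DAA·DC·DAA·BCA·BCA·DAA·DC·DAA·DC·DAA·DC·DC·DC·CCB
    A ↦ BCA
    B ↦ CCB
    C ↦ DC
    D ↦ DAA

A->BCA, B->CCB, C->DC, D->DAA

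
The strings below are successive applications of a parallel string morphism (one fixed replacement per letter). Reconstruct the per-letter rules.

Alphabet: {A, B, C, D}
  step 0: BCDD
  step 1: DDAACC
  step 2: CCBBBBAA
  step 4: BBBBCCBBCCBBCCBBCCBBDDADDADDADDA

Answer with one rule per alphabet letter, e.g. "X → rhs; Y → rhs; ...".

  step 1 ⇒ step 2: DDAACC ⇒ C·C·BB·BB·A·A
    A ↦ BB
    C ↦ A
    D ↦ C
  step 0 ⇒ step 1: BCDD ⇒ DDA·A·C·C
    B ↦ DDA

A->BB, B->DDA, C->A, D->C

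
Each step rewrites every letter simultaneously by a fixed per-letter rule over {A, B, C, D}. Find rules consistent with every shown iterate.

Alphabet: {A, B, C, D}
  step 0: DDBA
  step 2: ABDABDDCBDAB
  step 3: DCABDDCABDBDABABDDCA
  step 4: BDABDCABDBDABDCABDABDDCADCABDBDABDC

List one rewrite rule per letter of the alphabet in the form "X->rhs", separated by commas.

  step 3 ⇒ step 4: DCABDDCABDBDABABDDCA ⇒ BD·AB·DC·A·BD·BD·AB·DC·A·BD·A·BD·DC·A·DC·A·BD·BD·AB·DC
    A ↦ DC
    B ↦ A
    C ↦ AB
    D ↦ BD

A->DC, B->A, C->AB, D->BD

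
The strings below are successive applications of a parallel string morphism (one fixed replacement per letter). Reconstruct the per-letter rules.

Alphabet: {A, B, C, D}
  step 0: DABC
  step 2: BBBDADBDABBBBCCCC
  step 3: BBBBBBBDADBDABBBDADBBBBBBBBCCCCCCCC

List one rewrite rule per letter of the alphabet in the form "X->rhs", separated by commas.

  step 2 ⇒ step 3: BBBDADBDABBBBCCCC ⇒ BB·BB·BB·BDA·D·BDA·BB·BDA·D·BB·BB·BB·BB·CC·CC·CC·CC
    A ↦ D
    B ↦ BB
    C ↦ CC
    D ↦ BDA

A->D, B->BB, C->CC, D->BDA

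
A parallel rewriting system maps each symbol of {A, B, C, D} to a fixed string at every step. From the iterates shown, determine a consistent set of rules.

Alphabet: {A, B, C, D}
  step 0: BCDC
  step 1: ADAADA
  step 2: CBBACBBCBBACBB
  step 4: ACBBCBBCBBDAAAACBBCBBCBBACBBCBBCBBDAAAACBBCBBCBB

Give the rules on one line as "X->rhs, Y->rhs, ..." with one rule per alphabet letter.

A->CBB, B->A, C->DA, D->A

  step 1 ⇒ step 2: ADAADA ⇒ CBB·A·CBB·CBB·A·CBB
    A ↦ CBB
    D ↦ A
  step 0 ⇒ step 1: BCDC ⇒ A·DA·A·DA
    B ↦ A
  step 0 ⇒ step 1: BCDC ⇒ A·DA·A·DA
    C ↦ DA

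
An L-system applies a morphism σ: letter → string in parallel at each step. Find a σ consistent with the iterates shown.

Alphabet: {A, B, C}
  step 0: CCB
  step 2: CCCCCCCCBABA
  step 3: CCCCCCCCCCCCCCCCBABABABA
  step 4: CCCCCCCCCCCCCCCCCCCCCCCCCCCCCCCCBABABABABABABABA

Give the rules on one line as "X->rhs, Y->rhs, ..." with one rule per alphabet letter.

A->BA, B->BA, C->CC

  step 3 ⇒ step 4: CCCCCCCCCCCCCCCCBABABABA ⇒ CC·CC·CC·CC·CC·CC·CC·CC·CC·CC·CC·CC·CC·CC·CC·CC·BA·BA·BA·BA·BA·BA·BA·BA
    A ↦ BA
    B ↦ BA
    C ↦ CC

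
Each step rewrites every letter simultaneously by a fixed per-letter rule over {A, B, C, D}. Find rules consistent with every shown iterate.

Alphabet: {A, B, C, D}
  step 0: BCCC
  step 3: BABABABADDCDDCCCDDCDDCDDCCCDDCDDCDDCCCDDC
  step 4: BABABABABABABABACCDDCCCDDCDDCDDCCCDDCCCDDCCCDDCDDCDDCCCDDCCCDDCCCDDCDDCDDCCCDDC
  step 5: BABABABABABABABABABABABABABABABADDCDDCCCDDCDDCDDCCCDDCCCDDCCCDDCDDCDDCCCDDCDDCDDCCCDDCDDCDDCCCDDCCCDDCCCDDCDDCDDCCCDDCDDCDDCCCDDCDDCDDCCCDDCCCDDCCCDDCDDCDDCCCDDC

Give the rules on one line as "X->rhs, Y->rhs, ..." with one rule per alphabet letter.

  step 4 ⇒ step 5: BABABABABABABABACCDDCCCDDCDDCDDCCCDDCCCDDCCCDDCDDCDDCCCDDCCCDDCCCDDCDDCDDCCCDDC ⇒ BA·BA·BA·BA·BA·BA·BA·BA·BA·BA·BA·BA·BA·BA·BA·BA·DDC·DDC·C·C·DDC·DDC·DDC·C·C·DDC·C·C·DDC·C·C·DDC·DDC·DDC·C·C·DDC·DDC·DDC·C·C·DDC·DDC·DDC·C·C·DDC·C·C·DDC·C·C·DDC·DDC·DDC·C·C·DDC·DDC·DDC·C·C·DDC·DDC·DDC·C·C·DDC·C·C·DDC·C·C·DDC·DDC·DDC·C·C·DDC
    A ↦ BA
    B ↦ BA
    C ↦ DDC
    D ↦ C

A->BA, B->BA, C->DDC, D->C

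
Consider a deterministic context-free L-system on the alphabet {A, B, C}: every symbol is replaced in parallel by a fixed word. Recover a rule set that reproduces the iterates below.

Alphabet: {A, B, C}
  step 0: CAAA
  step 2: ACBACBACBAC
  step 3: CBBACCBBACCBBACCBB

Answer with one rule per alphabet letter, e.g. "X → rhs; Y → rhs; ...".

  step 2 ⇒ step 3: ACBACBACBAC ⇒ CB·B·AC·CB·B·AC·CB·B·AC·CB·B
    A ↦ CB
    B ↦ AC
    C ↦ B

A->CB, B->AC, C->B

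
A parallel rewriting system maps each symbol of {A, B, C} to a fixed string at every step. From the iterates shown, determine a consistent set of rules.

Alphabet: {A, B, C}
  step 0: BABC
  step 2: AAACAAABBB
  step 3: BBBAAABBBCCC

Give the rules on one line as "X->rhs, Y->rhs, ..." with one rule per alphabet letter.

  step 2 ⇒ step 3: AAACAAABBB ⇒ B·B·B·AAA·B·B·B·C·C·C
    A ↦ B
    B ↦ C
    C ↦ AAA

A->B, B->C, C->AAA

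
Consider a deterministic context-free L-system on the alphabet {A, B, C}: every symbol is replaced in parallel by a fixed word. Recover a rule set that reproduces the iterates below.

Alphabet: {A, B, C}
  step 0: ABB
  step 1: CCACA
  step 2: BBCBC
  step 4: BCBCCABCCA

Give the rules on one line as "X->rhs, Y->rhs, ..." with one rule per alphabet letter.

  step 1 ⇒ step 2: CCACA ⇒ B·B·C·B·C
    A ↦ C
    C ↦ B
  step 0 ⇒ step 1: ABB ⇒ C·CA·CA
    B ↦ CA

A->C, B->CA, C->B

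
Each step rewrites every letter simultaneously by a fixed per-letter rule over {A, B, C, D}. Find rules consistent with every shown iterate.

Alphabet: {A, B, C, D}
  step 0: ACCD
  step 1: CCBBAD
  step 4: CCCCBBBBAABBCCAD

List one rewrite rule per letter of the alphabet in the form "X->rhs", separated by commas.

  step 0 ⇒ step 1: ACCD ⇒ CC·B·B·AD
    A ↦ CC
    C ↦ B
    D ↦ AD
    B ↦ A  (constrained at step 1)

A->CC, B->A, C->B, D->AD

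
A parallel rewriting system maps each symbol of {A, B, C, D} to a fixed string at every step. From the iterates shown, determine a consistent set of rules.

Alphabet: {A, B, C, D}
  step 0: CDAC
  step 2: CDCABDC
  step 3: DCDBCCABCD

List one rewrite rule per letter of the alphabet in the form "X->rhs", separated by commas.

  step 2 ⇒ step 3: CDCABDC ⇒ D·C·D·BC·CAB·C·D
    A ↦ BC
    B ↦ CAB
    C ↦ D
    D ↦ C

A->BC, B->CAB, C->D, D->C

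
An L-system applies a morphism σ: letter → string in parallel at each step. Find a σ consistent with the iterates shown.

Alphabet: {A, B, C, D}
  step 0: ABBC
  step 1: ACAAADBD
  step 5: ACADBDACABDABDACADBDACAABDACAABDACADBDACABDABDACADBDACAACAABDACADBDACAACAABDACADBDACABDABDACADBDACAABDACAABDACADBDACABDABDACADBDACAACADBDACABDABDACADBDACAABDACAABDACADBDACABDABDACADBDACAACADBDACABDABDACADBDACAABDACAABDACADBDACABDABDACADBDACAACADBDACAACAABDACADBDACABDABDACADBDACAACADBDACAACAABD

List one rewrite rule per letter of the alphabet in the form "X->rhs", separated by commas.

  step 0 ⇒ step 1: ABBC ⇒ ACA·A·A·DBD
    A ↦ ACA
    B ↦ A
    C ↦ DBD
    D ↦ BD  (constrained at step 1)

A->ACA, B->A, C->DBD, D->BD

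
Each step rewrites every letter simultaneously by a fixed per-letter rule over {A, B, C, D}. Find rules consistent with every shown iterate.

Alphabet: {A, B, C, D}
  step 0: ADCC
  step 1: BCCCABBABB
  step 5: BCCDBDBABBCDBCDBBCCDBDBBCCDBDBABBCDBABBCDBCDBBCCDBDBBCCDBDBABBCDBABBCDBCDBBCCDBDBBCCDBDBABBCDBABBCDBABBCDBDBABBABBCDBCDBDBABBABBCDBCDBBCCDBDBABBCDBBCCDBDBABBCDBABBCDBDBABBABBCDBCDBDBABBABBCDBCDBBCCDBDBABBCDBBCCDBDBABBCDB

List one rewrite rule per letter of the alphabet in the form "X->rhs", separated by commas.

A->BCC, B->DB, C->ABB, D->C

  step 0 ⇒ step 1: ADCC ⇒ BCC·C·ABB·ABB
    A ↦ BCC
    C ↦ ABB
    D ↦ C
    B ↦ DB  (constrained at step 1)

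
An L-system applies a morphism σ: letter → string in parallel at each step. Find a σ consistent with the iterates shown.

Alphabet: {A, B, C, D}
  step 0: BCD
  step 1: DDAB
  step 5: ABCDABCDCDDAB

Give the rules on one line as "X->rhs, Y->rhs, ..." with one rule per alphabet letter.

  step 0 ⇒ step 1: BCD ⇒ D·D·AB
    B ↦ D
    C ↦ D
    D ↦ AB
    A ↦ C  (constrained at step 1)

A->C, B->D, C->D, D->AB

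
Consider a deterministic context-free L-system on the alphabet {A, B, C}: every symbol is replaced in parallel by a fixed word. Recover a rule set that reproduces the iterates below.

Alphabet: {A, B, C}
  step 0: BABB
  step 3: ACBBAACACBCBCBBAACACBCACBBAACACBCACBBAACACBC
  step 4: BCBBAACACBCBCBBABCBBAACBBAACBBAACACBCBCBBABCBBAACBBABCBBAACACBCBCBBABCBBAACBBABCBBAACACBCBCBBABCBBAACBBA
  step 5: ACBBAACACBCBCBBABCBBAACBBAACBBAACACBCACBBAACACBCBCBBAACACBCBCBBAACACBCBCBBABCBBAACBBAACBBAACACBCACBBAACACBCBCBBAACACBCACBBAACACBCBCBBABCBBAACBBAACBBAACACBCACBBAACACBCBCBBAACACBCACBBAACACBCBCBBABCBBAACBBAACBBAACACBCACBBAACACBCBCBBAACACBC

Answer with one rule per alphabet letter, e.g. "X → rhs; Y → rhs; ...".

A->BC, B->AC, C->BBA

  step 4 ⇒ step 5: BCBBAACACBCBCBBABCBBAACBBAACBBAACACBCBCBBABCBBAACBBABCBBAACACBCBCBBABCBBAACBBABCBBAACACBCBCBBABCBBAACBBA ⇒ AC·BBA·AC·AC·BC·BC·BBA·BC·BBA·AC·BBA·AC·BBA·AC·AC·BC·AC·BBA·AC·AC·BC·BC·BBA·AC·AC·BC·BC·BBA·AC·AC·BC·BC·BBA·BC·BBA·AC·BBA·AC·BBA·AC·AC·BC·AC·BBA·AC·AC·BC·BC·BBA·AC·AC·BC·AC·BBA·AC·AC·BC·BC·BBA·BC·BBA·AC·BBA·AC·BBA·AC·AC·BC·AC·BBA·AC·AC·BC·BC·BBA·AC·AC·BC·AC·BBA·AC·AC·BC·BC·BBA·BC·BBA·AC·BBA·AC·BBA·AC·AC·BC·AC·BBA·AC·AC·BC·BC·BBA·AC·AC·BC
    A ↦ BC
    B ↦ AC
    C ↦ BBA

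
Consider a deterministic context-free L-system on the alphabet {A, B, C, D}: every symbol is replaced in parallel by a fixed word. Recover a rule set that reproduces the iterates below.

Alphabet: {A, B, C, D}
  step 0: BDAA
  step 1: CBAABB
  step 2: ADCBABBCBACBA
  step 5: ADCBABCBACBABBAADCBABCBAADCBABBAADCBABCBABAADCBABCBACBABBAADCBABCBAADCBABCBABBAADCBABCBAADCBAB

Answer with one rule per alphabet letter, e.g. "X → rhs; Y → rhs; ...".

  step 1 ⇒ step 2: CBAABB ⇒ AD·CBA·B·B·CBA·CBA
    A ↦ B
    B ↦ CBA
    C ↦ AD
  step 0 ⇒ step 1: BDAA ⇒ CBA·A·B·B
    D ↦ A

A->B, B->CBA, C->AD, D->A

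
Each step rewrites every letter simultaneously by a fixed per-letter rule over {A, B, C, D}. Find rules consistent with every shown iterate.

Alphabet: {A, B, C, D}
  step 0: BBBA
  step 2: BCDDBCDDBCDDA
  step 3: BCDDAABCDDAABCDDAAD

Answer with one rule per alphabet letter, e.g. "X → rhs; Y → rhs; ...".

  step 2 ⇒ step 3: BCDDBCDDBCDDA ⇒ BC·DD·A·A·BC·DD·A·A·BC·DD·A·A·D
    A ↦ D
    B ↦ BC
    C ↦ DD
    D ↦ A

A->D, B->BC, C->DD, D->A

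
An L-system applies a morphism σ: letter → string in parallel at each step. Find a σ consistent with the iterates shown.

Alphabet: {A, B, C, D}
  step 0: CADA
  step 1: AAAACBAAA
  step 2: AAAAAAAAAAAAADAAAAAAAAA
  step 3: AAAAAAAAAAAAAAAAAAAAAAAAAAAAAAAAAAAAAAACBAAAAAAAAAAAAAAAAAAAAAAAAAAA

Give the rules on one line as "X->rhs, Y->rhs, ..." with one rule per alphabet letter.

  step 2 ⇒ step 3: AAAAAAAAAAAAADAAAAAAAAA ⇒ AAA·AAA·AAA·AAA·AAA·AAA·AAA·AAA·AAA·AAA·AAA·AAA·AAA·CB·AAA·AAA·AAA·AAA·AAA·AAA·AAA·AAA·AAA
    A ↦ AAA
    D ↦ CB
  step 1 ⇒ step 2: AAAACBAAA ⇒ AAA·AAA·AAA·AAA·A·D·AAA·AAA·AAA
    B ↦ D
  step 0 ⇒ step 1: CADA ⇒ A·AAA·CB·AAA
    C ↦ A

A->AAA, B->D, C->A, D->CB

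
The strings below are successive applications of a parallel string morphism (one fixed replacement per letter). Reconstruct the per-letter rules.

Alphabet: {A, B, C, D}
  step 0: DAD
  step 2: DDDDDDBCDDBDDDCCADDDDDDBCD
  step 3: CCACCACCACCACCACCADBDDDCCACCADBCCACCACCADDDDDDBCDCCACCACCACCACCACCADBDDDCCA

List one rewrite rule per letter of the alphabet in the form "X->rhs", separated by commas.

  step 2 ⇒ step 3: DDDDDDBCDDBDDDCCADDDDDDBCD ⇒ CCA·CCA·CCA·CCA·CCA·CCA·DB·DDD·CCA·CCA·DB·CCA·CCA·CCA·DDD·DDD·BCD·CCA·CCA·CCA·CCA·CCA·CCA·DB·DDD·CCA
    A ↦ BCD
    B ↦ DB
    C ↦ DDD
    D ↦ CCA

A->BCD, B->DB, C->DDD, D->CCA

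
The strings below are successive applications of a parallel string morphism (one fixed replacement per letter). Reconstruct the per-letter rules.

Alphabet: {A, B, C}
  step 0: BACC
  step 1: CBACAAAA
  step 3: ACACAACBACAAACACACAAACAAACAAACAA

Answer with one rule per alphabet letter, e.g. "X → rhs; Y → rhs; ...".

  step 0 ⇒ step 1: BACC ⇒ CB·AC·AA·AA
    A ↦ AC
    B ↦ CB
    C ↦ AA

A->AC, B->CB, C->AA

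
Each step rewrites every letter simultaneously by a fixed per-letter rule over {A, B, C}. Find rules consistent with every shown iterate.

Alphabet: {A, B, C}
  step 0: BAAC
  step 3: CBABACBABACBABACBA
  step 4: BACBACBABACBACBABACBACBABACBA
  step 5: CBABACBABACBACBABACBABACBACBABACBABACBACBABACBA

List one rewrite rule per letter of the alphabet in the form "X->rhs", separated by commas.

A->BA, B->C, C->BA

  step 4 ⇒ step 5: BACBACBABACBACBABACBACBABACBA ⇒ C·BA·BA·C·BA·BA·C·BA·C·BA·BA·C·BA·BA·C·BA·C·BA·BA·C·BA·BA·C·BA·C·BA·BA·C·BA
    A ↦ BA
    B ↦ C
    C ↦ BA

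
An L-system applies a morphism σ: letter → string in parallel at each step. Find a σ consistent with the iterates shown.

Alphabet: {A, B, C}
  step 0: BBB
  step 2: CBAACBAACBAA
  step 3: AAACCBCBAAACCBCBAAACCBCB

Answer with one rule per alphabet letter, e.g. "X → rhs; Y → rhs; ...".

A->CB, B->AC, C->AA

  step 2 ⇒ step 3: CBAACBAACBAA ⇒ AA·AC·CB·CB·AA·AC·CB·CB·AA·AC·CB·CB
    A ↦ CB
    B ↦ AC
    C ↦ AA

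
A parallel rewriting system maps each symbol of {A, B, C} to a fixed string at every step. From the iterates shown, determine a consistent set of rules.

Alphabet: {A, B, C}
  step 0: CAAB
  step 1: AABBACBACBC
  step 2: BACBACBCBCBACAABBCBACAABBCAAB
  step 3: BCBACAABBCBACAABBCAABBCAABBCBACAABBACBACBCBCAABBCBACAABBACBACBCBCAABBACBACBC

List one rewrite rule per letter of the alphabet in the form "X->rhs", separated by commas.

  step 2 ⇒ step 3: BACBACBCBCBACAABBCBACAABBCAAB ⇒ BC·BAC·AAB·BC·BAC·AAB·BC·AAB·BC·AAB·BC·BAC·AAB·BAC·BAC·BC·BC·AAB·BC·BAC·AAB·BAC·BAC·BC·BC·AAB·BAC·BAC·BC
    A ↦ BAC
    B ↦ BC
    C ↦ AAB

A->BAC, B->BC, C->AAB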